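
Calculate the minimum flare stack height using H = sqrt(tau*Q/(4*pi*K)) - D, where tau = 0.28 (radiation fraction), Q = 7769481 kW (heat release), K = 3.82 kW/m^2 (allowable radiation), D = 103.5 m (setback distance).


tau*Q/(4*pi*K) = 0.28 * 7769481 / (4 * pi * 3.82) = 45318.6
sqrt(45318.6) = 212.882
H = 212.882 - 103.5 = 109.4

109.4 m


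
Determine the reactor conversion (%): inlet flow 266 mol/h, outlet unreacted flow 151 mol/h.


X = (F_in - F_out) / F_in * 100
Moles reacted = 266 - 151 = 115
X = 115 / 266 * 100
= 0.4323 * 100
= 43.23 %

43.23 %


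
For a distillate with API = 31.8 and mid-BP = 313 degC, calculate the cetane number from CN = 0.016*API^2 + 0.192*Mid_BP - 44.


CN = 0.016 * 31.8^2 + 0.192 * 313 - 44
CN = 16.17984 + 60.096 - 44 = 32.27584

32.27584


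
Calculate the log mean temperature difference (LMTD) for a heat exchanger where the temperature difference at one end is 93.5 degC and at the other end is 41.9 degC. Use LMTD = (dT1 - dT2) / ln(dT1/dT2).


LMTD = (dT1 - dT2) / ln(dT1/dT2)
= (93.5 - 41.9) / ln(93.5 / 41.9) = 51.6 / 0.802676 = 64.28

64.28 degC


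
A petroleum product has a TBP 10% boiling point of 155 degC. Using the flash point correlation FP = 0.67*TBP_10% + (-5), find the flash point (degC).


FP = 0.67 * 155 + (-5) = 98.85

98.85 degC


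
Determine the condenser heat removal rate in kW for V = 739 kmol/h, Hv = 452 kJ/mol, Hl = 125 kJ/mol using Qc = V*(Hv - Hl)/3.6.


Qc = 739 * (452 - 125) / 3.6 = 739 * 327 / 3.6 = 67130

67130 kW


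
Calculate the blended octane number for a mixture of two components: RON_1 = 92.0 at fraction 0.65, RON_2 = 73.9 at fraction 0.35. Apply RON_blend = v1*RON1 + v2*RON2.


Linear blending: RON_blend = sum(vi * RONi)
Contribution 1: 0.65 * 92.0 = 59.8
Contribution 2: 0.35 * 73.9 = 25.865
RON_blend = 59.8 + 25.865 = 85.665

85.665


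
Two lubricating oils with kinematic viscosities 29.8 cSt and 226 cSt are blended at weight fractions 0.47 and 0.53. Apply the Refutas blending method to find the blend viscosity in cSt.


Refutas method: VBN_i = 14.534*ln(ln(visc_i + 0.8)) + 10.975, blended linearly by mass fraction; since VBN is linear in VBI_i = ln(ln(visc_i + 0.8)) and the fractions sum to 1, blend VBI directly: visc = exp(exp(VBI_blend)) - 0.8
VBI_1 = ln(ln(29.8 + 0.8)) = 1.22993
VBI_2 = ln(ln(226 + 0.8)) = 1.69085
VBI_blend = 0.47 * 1.22993 + 0.53 * 1.69085 = 1.47422
visc_blend = exp(exp(1.47422)) - 0.8 = 78.06

78.06 cSt


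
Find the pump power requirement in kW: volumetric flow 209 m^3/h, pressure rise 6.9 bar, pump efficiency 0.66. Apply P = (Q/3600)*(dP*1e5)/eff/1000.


Q = 209 / 3600 = 0.0580556 m^3/s
P = 0.0580556 * (6.9 * 1e5) / 0.66 / 1000 = 60.69

60.69 kW


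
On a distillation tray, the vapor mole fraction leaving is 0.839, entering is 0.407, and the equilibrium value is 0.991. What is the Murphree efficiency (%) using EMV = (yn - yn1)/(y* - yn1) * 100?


Murphree vapor efficiency: EMV = (y_n - y_(n-1)) / (y*_n - y_(n-1)) * 100
EMV = (0.839 - 0.407) / (0.991 - 0.407) * 100 = 0.432 / 0.584 * 100 = 73.97

73.97 %


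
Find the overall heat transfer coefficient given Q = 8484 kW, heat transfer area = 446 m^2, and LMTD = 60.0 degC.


From Q = U*A*LMTD, U = Q / (A * LMTD)
U = 8484 / (446 * 60.0) = 8484 / 26760 = 0.3170

0.3170 kW/(m^2*K)


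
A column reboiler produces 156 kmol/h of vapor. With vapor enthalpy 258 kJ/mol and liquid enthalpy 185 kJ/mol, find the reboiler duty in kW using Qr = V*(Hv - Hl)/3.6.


Qr = 156 * (258 - 185) / 3.6 = 156 * 73 / 3.6 = 3163

3163 kW


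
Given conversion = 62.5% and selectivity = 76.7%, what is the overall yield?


Overall yield = conversion (%) * selectivity (%) / 100
Conversion = 62.5%, Selectivity = 76.7%
Y = 62.5 * 76.7 / 100
= 47.9375 %

47.9375 %


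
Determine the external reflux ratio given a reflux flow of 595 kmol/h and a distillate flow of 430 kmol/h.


Reflux ratio definition: R = L / D (liquid returned / distillate withdrawn)
L = 595 kmol/h, D = 430 kmol/h
R = 595 / 430 = 1.384

1.384


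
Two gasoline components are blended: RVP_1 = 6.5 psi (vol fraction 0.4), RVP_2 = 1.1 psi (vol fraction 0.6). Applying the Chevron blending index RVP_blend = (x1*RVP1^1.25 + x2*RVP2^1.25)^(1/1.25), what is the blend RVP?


Chevron index: RVP_blend = (sum xi*RVPi^1.25)^(1/1.25)
RVP^1.25 terms: 0.4 * 6.5^1.25 + 0.6 * 1.1^1.25 = 4.82738
RVP_blend = 4.82738^(1/1.25) = 3.523

3.523 psi


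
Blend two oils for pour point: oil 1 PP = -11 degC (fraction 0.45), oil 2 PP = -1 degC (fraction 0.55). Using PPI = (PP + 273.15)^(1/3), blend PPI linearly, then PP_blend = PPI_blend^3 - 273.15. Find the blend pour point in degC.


PPI_1 = (-11 + 273.15)^(1/3) = 6.400049
PPI_2 = (-1 + 273.15)^(1/3) = 6.480414
PPI_blend = 0.45 * 6.400049 + 0.55 * 6.480414 = 6.44425
PP_blend = 6.44425^3 - 273.15 = 267.6191 - 273.15 = -5.53

-5.53 degC


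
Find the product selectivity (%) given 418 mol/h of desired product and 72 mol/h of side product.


Selectivity = desired / (desired + undesired) * 100
Total products = 418 + 72 = 490 mol/h
S = 418 / 490 * 100
= 0.8531 * 100
= 85.31 %

85.31 %


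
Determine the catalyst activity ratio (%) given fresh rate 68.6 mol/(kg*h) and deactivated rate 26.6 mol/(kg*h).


Activity (%) = (rate_used / rate_fresh) * 100
rate_used = 26.6, rate_fresh = 68.6
= (26.6 / 68.6) * 100
= 0.3878 * 100 = 38.78

38.78 %


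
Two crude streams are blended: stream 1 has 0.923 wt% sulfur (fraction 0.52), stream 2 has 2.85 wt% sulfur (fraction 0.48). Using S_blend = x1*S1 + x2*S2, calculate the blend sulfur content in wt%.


Linear sulfur blending: S_blend = x1*S1 + x2*S2
Contribution 1: 0.52 * 0.923 = 0.47996 wt%
Contribution 2: 0.48 * 2.85 = 1.368 wt%
S_blend = 0.47996 + 1.368 = 1.84796

1.84796 wt%


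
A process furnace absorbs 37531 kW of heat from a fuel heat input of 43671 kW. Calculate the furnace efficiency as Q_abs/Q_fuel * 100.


Furnace efficiency = Q_absorbed / Q_fuel * 100
= 37531 / 43671 * 100 = 85.94

85.94 %


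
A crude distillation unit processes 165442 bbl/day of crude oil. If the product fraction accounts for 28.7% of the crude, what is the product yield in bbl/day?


Crude throughput = 165442 bbl/day
Fraction yield = 28.7%
yield = throughput * fraction / 100
yield = 165442 * 28.7 / 100 = 47481.854

47481.854 bbl/day


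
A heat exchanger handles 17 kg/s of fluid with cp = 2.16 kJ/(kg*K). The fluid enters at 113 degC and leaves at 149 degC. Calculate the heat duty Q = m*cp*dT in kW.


Q = m_dot * cp * delta_T
delta_T = 149 - 113 = 36 K
Q = 17 * 2.16 * 36
= 36.72 * 36
= 1321.92 kW

1321.92 kW


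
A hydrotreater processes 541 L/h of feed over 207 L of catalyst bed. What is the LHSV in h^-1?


LHSV = volumetric feed rate / catalyst volume
= 541 L/h / 207 L
= 2.614 h^-1

2.614 h^-1


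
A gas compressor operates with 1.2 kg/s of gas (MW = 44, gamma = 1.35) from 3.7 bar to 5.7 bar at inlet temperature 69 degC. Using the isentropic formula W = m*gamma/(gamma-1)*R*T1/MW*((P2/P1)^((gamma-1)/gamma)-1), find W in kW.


Isentropic work: W = m*(gamma/(gamma-1))*(R*T1/MW)*((P2/P1)^((gamma-1)/gamma) - 1)
T1 = 69 + 273.15 = 342.15 K
Pressure ratio = 5.7 / 3.7 = 1.54054
Exponent = (1.35 - 1)/1.35 = 0.259259
(P2/P1)^exp - 1 = 1.54054^0.259259 - 1 = 0.118551
W = 1.2 * 1.35 / 0.35 * 8.314 * 342.15 / 44 * 0.118551 = 35.48

35.48 kW


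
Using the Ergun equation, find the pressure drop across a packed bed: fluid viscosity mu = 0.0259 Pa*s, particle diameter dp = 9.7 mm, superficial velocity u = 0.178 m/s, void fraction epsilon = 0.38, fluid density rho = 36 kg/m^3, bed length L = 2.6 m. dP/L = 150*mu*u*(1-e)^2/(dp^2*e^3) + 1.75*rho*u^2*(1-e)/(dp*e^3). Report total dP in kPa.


dp = 9.7 mm = 0.0097 m
Viscous term = 150*0.0259*0.178*(1-0.38)^2 / (0.0097^2*0.38^3) = 51487.3
Inertial term = 1.75*36*0.178^2*(1-0.38) / (0.0097*0.38^3) = 2325.14
dP/L = 51487.3 + 2325.14 = 53812.4 Pa/m
dP = 53812.4 * 2.6 / 1000 = 139.9 kPa

139.9 kPa


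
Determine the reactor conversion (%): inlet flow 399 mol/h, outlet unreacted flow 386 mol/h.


X = (F_in - F_out) / F_in * 100
Moles reacted = 399 - 386 = 13
X = 13 / 399 * 100
= 0.03258 * 100
= 3.258 %

3.258 %


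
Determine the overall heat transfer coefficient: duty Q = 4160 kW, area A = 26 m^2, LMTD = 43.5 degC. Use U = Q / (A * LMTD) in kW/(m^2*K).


From Q = U*A*LMTD, U = Q / (A * LMTD)
U = 4160 / (26 * 43.5) = 4160 / 1131 = 3.678

3.678 kW/(m^2*K)


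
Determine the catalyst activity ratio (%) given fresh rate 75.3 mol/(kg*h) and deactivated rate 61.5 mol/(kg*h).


Activity (%) = (rate_used / rate_fresh) * 100
rate_used = 61.5, rate_fresh = 75.3
= (61.5 / 75.3) * 100
= 0.8167 * 100 = 81.67

81.67 %


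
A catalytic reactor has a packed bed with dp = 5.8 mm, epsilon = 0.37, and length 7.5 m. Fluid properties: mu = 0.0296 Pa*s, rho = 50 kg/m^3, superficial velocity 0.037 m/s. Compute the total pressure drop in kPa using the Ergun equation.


dp = 5.8 mm = 0.0058 m
Viscous term = 150*0.0296*0.037*(1-0.37)^2 / (0.0058^2*0.37^3) = 38265.3
Inertial term = 1.75*50*0.037^2*(1-0.37) / (0.0058*0.37^3) = 256.873
dP/L = 38265.3 + 256.873 = 38522.2 Pa/m
dP = 38522.2 * 7.5 / 1000 = 288.9 kPa

288.9 kPa


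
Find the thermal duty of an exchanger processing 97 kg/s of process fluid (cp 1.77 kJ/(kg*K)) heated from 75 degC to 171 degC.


Q = m_dot * cp * delta_T
delta_T = 171 - 75 = 96 K
Q = 97 * 1.77 * 96
= 171.69 * 96
= 16482.24 kW

16482.24 kW


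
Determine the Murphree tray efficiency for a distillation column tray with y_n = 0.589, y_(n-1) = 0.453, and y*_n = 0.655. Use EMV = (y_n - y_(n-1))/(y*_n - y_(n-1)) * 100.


Murphree vapor efficiency: EMV = (y_n - y_(n-1)) / (y*_n - y_(n-1)) * 100
EMV = (0.589 - 0.453) / (0.655 - 0.453) * 100 = 0.136 / 0.202 * 100 = 67.33

67.33 %


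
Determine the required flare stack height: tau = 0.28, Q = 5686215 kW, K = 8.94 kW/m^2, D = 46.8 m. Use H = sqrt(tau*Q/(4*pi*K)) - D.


tau*Q/(4*pi*K) = 0.28 * 5686215 / (4 * pi * 8.94) = 14172.1
sqrt(14172.1) = 119.047
H = 119.047 - 46.8 = 72.25

72.25 m


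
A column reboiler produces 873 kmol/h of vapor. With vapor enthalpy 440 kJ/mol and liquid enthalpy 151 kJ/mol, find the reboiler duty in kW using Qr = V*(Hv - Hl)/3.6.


Qr = 873 * (440 - 151) / 3.6 = 873 * 289 / 3.6 = 70080

70080 kW


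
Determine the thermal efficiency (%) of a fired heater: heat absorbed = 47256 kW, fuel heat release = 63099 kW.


Furnace efficiency = Q_absorbed / Q_fuel * 100
= 47256 / 63099 * 100 = 74.89

74.89 %


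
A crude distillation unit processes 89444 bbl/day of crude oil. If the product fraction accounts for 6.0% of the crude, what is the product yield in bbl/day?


Crude throughput = 89444 bbl/day
Fraction yield = 6.0%
yield = throughput * fraction / 100
yield = 89444 * 6.0 / 100 = 5366.64

5366.64 bbl/day


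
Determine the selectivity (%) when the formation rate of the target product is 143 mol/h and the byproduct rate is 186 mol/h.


Selectivity = desired / (desired + undesired) * 100
Total products = 143 + 186 = 329 mol/h
S = 143 / 329 * 100
= 0.4347 * 100
= 43.47 %

43.47 %


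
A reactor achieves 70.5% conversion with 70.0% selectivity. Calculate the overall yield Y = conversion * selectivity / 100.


Overall yield = conversion (%) * selectivity (%) / 100
Conversion = 70.5%, Selectivity = 70.0%
Y = 70.5 * 70.0 / 100
= 49.35 %

49.35 %


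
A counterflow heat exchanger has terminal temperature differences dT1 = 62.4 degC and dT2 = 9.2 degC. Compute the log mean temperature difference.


LMTD = (dT1 - dT2) / ln(dT1/dT2)
= (62.4 - 9.2) / ln(62.4 / 9.2) = 53.2 / 1.91436 = 27.79

27.79 degC


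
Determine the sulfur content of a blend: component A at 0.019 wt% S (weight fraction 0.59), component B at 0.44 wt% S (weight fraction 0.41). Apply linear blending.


Linear sulfur blending: S_blend = x1*S1 + x2*S2
Contribution 1: 0.59 * 0.019 = 0.01121 wt%
Contribution 2: 0.41 * 0.44 = 0.1804 wt%
S_blend = 0.01121 + 0.1804 = 0.19161

0.19161 wt%


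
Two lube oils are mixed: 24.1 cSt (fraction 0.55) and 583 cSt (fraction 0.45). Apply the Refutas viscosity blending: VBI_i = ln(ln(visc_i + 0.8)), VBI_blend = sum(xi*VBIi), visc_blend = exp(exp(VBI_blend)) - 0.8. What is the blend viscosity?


Refutas method: VBN_i = 14.534*ln(ln(visc_i + 0.8)) + 10.975, blended linearly by mass fraction; since VBN is linear in VBI_i = ln(ln(visc_i + 0.8)) and the fractions sum to 1, blend VBI directly: visc = exp(exp(VBI_blend)) - 0.8
VBI_1 = ln(ln(24.1 + 0.8)) = 1.16779
VBI_2 = ln(ln(583 + 0.8)) = 1.85153
VBI_blend = 0.55 * 1.16779 + 0.45 * 1.85153 = 1.47547
visc_blend = exp(exp(1.47547)) - 0.8 = 78.49

78.49 cSt


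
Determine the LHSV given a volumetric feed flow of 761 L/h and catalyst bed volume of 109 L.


LHSV = volumetric feed rate / catalyst volume
= 761 L/h / 109 L
= 6.982 h^-1

6.982 h^-1


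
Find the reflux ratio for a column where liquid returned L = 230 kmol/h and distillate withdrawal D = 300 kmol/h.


Reflux ratio definition: R = L / D (liquid returned / distillate withdrawn)
L = 230 kmol/h, D = 300 kmol/h
R = 230 / 300 = 0.7667

0.7667


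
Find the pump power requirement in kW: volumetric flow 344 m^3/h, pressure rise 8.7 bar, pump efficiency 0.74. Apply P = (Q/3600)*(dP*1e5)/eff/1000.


Q = 344 / 3600 = 0.0955556 m^3/s
P = 0.0955556 * (8.7 * 1e5) / 0.74 / 1000 = 112.3

112.3 kW


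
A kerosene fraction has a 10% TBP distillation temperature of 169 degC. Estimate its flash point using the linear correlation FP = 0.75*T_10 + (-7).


FP = 0.75 * 169 + (-7) = 119.75

119.75 degC


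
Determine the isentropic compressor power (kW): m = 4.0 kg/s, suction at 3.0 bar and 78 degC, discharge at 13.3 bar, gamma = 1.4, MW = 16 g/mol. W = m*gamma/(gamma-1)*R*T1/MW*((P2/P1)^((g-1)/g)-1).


Isentropic work: W = m*(gamma/(gamma-1))*(R*T1/MW)*((P2/P1)^((gamma-1)/gamma) - 1)
T1 = 78 + 273.15 = 351.15 K
Pressure ratio = 13.3 / 3.0 = 4.43333
Exponent = (1.4 - 1)/1.4 = 0.285714
(P2/P1)^exp - 1 = 4.43333^0.285714 - 1 = 0.530311
W = 4.0 * 1.4 / 0.4 * 8.314 * 351.15 / 16 * 0.530311 = 1355

1355 kW


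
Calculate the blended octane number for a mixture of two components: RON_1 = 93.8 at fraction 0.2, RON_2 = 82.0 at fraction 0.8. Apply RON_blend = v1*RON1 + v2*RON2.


Linear blending: RON_blend = sum(vi * RONi)
Contribution 1: 0.2 * 93.8 = 18.76
Contribution 2: 0.8 * 82.0 = 65.6
RON_blend = 18.76 + 65.6 = 84.36

84.36


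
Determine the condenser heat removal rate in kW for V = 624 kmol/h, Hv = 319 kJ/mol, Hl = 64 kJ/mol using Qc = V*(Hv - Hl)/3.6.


Qc = 624 * (319 - 64) / 3.6 = 624 * 255 / 3.6 = 44200

44200 kW


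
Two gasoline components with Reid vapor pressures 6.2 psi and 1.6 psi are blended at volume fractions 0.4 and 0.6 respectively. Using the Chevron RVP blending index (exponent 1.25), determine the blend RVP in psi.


Chevron index: RVP_blend = (sum xi*RVPi^1.25)^(1/1.25)
RVP^1.25 terms: 0.4 * 6.2^1.25 + 0.6 * 1.6^1.25 = 4.99305
RVP_blend = 4.99305^(1/1.25) = 3.620

3.620 psi


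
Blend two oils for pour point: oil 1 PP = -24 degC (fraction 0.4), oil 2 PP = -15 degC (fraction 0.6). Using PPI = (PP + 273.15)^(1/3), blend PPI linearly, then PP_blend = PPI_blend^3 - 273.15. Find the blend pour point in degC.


PPI_1 = (-24 + 273.15)^(1/3) = 6.292458
PPI_2 = (-15 + 273.15)^(1/3) = 6.36733
PPI_blend = 0.4 * 6.292458 + 0.6 * 6.36733 = 6.337381
PP_blend = 6.337381^3 - 273.15 = 254.5244 - 273.15 = -18.63

-18.63 degC


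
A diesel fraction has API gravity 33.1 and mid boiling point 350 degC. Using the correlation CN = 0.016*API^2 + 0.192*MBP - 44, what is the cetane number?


CN = 0.016 * 33.1^2 + 0.192 * 350 - 44
CN = 17.52976 + 67.2 - 44 = 40.72976

40.72976


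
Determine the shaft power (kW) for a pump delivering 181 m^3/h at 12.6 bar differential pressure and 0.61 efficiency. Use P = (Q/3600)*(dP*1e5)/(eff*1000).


Q = 181 / 3600 = 0.0502778 m^3/s
P = 0.0502778 * (12.6 * 1e5) / 0.61 / 1000 = 103.9

103.9 kW


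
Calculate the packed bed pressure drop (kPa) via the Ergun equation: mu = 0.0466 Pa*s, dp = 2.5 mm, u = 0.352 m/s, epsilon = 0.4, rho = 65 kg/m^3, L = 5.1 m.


dp = 2.5 mm = 0.0025 m
Viscous term = 150*0.0466*0.352*(1-0.4)^2 / (0.0025^2*0.4^3) = 2214430
Inertial term = 1.75*65*0.352^2*(1-0.4) / (0.0025*0.4^3) = 52852.8
dP/L = 2214430 + 52852.8 = 2267280 Pa/m
dP = 2267280 * 5.1 / 1000 = 11560 kPa

11560 kPa


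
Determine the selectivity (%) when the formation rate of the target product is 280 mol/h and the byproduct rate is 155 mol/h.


Selectivity = desired / (desired + undesired) * 100
Total products = 280 + 155 = 435 mol/h
S = 280 / 435 * 100
= 0.6437 * 100
= 64.37 %

64.37 %


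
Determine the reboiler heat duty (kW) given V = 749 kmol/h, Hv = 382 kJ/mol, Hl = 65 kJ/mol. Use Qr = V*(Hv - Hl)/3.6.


Qr = 749 * (382 - 65) / 3.6 = 749 * 317 / 3.6 = 65950

65950 kW


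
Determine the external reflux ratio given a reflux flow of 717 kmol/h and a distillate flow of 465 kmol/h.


Reflux ratio definition: R = L / D (liquid returned / distillate withdrawn)
L = 717 kmol/h, D = 465 kmol/h
R = 717 / 465 = 1.542

1.542


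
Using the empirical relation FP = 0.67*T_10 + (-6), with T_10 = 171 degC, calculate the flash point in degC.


FP = 0.67 * 171 + (-6) = 108.57

108.57 degC


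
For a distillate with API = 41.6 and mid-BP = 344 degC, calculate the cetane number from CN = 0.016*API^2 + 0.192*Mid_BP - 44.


CN = 0.016 * 41.6^2 + 0.192 * 344 - 44
CN = 27.68896 + 66.048 - 44 = 49.73696

49.73696


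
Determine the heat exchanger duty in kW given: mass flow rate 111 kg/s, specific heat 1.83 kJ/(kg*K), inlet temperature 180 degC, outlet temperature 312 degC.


Q = m_dot * cp * delta_T
delta_T = 312 - 180 = 132 K
Q = 111 * 1.83 * 132
= 203.13 * 132
= 26813.16 kW

26813.16 kW


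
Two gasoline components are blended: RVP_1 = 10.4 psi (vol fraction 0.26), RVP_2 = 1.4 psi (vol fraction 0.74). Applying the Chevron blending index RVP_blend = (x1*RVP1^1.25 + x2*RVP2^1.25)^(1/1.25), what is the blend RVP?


Chevron index: RVP_blend = (sum xi*RVPi^1.25)^(1/1.25)
RVP^1.25 terms: 0.26 * 10.4^1.25 + 0.74 * 1.4^1.25 = 5.98276
RVP_blend = 5.98276^(1/1.25) = 4.183

4.183 psi


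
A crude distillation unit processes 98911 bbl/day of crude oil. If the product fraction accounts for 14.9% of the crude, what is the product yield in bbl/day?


Crude throughput = 98911 bbl/day
Fraction yield = 14.9%
yield = throughput * fraction / 100
yield = 98911 * 14.9 / 100 = 14737.739

14737.739 bbl/day


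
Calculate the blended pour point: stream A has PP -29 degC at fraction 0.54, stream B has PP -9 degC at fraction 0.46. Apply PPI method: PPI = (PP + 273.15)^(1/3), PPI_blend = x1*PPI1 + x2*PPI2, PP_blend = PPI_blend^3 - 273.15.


PPI_1 = (-29 + 273.15)^(1/3) = 6.25008
PPI_2 = (-9 + 273.15)^(1/3) = 6.416283
PPI_blend = 0.54 * 6.25008 + 0.46 * 6.416283 = 6.326533
PP_blend = 6.326533^3 - 273.15 = 253.2196 - 273.15 = -19.93

-19.93 degC


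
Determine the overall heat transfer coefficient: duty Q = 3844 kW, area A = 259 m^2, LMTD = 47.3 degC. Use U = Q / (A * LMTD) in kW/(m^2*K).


From Q = U*A*LMTD, U = Q / (A * LMTD)
U = 3844 / (259 * 47.3) = 3844 / 12250.7 = 0.3138

0.3138 kW/(m^2*K)


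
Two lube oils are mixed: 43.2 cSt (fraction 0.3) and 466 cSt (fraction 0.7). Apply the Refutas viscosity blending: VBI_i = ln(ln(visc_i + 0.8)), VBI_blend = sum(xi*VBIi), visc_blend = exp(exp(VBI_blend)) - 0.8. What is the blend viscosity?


Refutas method: VBN_i = 14.534*ln(ln(visc_i + 0.8)) + 10.975, blended linearly by mass fraction; since VBN is linear in VBI_i = ln(ln(visc_i + 0.8)) and the fractions sum to 1, blend VBI directly: visc = exp(exp(VBI_blend)) - 0.8
VBI_1 = ln(ln(43.2 + 0.8)) = 1.33083
VBI_2 = ln(ln(466 + 0.8)) = 1.81579
VBI_blend = 0.3 * 1.33083 + 0.7 * 1.81579 = 1.6703
visc_blend = exp(exp(1.6703)) - 0.8 = 202.3

202.3 cSt


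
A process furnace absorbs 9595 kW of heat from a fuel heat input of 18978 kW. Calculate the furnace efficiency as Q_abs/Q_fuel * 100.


Furnace efficiency = Q_absorbed / Q_fuel * 100
= 9595 / 18978 * 100 = 50.56

50.56 %


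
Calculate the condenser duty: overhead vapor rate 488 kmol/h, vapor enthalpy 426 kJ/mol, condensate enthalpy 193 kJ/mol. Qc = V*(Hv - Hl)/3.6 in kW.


Qc = 488 * (426 - 193) / 3.6 = 488 * 233 / 3.6 = 31580

31580 kW


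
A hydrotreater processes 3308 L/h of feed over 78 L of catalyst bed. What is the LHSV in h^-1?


LHSV = volumetric feed rate / catalyst volume
= 3308 L/h / 78 L
= 42.41 h^-1

42.41 h^-1


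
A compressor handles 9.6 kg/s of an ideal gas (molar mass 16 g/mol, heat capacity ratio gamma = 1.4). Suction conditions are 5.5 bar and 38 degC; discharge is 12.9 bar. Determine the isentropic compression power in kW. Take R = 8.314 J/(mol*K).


Isentropic work: W = m*(gamma/(gamma-1))*(R*T1/MW)*((P2/P1)^((gamma-1)/gamma) - 1)
T1 = 38 + 273.15 = 311.15 K
Pressure ratio = 12.9 / 5.5 = 2.34545
Exponent = (1.4 - 1)/1.4 = 0.285714
(P2/P1)^exp - 1 = 2.34545^0.285714 - 1 = 0.275789
W = 9.6 * 1.4 / 0.4 * 8.314 * 311.15 / 16 * 0.275789 = 1498

1498 kW


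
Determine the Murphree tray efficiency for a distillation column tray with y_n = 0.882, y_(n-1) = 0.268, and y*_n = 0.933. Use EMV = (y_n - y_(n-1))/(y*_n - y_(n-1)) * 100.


Murphree vapor efficiency: EMV = (y_n - y_(n-1)) / (y*_n - y_(n-1)) * 100
EMV = (0.882 - 0.268) / (0.933 - 0.268) * 100 = 0.614 / 0.665 * 100 = 92.33

92.33 %


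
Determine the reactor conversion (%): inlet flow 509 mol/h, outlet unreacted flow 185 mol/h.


X = (F_in - F_out) / F_in * 100
Moles reacted = 509 - 185 = 324
X = 324 / 509 * 100
= 0.6365 * 100
= 63.65 %

63.65 %


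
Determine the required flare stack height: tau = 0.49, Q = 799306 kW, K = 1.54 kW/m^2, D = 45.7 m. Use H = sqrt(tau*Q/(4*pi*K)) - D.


tau*Q/(4*pi*K) = 0.49 * 799306 / (4 * pi * 1.54) = 20238.5
sqrt(20238.5) = 142.262
H = 142.262 - 45.7 = 96.56

96.56 m


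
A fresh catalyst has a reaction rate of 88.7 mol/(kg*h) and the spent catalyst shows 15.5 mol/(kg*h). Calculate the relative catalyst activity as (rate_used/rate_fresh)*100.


Activity (%) = (rate_used / rate_fresh) * 100
rate_used = 15.5, rate_fresh = 88.7
= (15.5 / 88.7) * 100
= 0.1747 * 100 = 17.47

17.47 %


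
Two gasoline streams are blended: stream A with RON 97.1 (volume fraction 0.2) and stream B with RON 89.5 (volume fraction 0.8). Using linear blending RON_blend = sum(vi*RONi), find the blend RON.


Linear blending: RON_blend = sum(vi * RONi)
Contribution 1: 0.2 * 97.1 = 19.42
Contribution 2: 0.8 * 89.5 = 71.6
RON_blend = 19.42 + 71.6 = 91.02

91.02


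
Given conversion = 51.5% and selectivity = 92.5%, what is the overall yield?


Overall yield = conversion (%) * selectivity (%) / 100
Conversion = 51.5%, Selectivity = 92.5%
Y = 51.5 * 92.5 / 100
= 47.6375 %

47.6375 %


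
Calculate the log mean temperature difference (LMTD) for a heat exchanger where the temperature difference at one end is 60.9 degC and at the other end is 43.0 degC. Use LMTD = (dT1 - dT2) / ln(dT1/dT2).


LMTD = (dT1 - dT2) / ln(dT1/dT2)
= (60.9 - 43.0) / ln(60.9 / 43.0) = 17.9 / 0.348033 = 51.43

51.43 degC


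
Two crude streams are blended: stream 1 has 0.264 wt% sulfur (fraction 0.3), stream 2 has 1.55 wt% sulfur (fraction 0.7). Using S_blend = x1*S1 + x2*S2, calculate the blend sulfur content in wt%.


Linear sulfur blending: S_blend = x1*S1 + x2*S2
Contribution 1: 0.3 * 0.264 = 0.0792 wt%
Contribution 2: 0.7 * 1.55 = 1.085 wt%
S_blend = 0.0792 + 1.085 = 1.1642

1.1642 wt%


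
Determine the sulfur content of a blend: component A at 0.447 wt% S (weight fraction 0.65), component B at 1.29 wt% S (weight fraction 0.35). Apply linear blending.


Linear sulfur blending: S_blend = x1*S1 + x2*S2
Contribution 1: 0.65 * 0.447 = 0.29055 wt%
Contribution 2: 0.35 * 1.29 = 0.4515 wt%
S_blend = 0.29055 + 0.4515 = 0.74205

0.74205 wt%


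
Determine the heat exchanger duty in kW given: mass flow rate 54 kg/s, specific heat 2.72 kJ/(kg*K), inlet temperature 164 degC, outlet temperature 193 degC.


Q = m_dot * cp * delta_T
delta_T = 193 - 164 = 29 K
Q = 54 * 2.72 * 29
= 146.88 * 29
= 4259.52 kW

4259.52 kW


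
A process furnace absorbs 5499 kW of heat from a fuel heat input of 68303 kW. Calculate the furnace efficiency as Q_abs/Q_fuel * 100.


Furnace efficiency = Q_absorbed / Q_fuel * 100
= 5499 / 68303 * 100 = 8.051

8.051 %


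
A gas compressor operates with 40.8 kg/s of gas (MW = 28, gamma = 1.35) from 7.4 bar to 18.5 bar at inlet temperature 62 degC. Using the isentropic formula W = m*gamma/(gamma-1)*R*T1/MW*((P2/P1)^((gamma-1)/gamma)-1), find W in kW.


Isentropic work: W = m*(gamma/(gamma-1))*(R*T1/MW)*((P2/P1)^((gamma-1)/gamma) - 1)
T1 = 62 + 273.15 = 335.15 K
Pressure ratio = 18.5 / 7.4 = 2.5
Exponent = (1.35 - 1)/1.35 = 0.259259
(P2/P1)^exp - 1 = 2.5^0.259259 - 1 = 0.268147
W = 40.8 * 1.35 / 0.35 * 8.314 * 335.15 / 28 * 0.268147 = 4199

4199 kW


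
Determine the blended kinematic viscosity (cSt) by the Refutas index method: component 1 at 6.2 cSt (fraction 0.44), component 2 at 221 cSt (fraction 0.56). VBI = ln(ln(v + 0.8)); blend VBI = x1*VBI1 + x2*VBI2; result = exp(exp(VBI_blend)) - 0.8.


Refutas method: VBN_i = 14.534*ln(ln(visc_i + 0.8)) + 10.975, blended linearly by mass fraction; since VBN is linear in VBI_i = ln(ln(visc_i + 0.8)) and the fractions sum to 1, blend VBI directly: visc = exp(exp(VBI_blend)) - 0.8
VBI_1 = ln(ln(6.2 + 0.8)) = 0.66573
VBI_2 = ln(ln(221 + 0.8)) = 1.68673
VBI_blend = 0.44 * 0.66573 + 0.56 * 1.68673 = 1.23749
visc_blend = exp(exp(1.23749)) - 0.8 = 30.60

30.60 cSt


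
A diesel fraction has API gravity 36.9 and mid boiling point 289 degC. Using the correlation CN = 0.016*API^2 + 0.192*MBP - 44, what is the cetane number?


CN = 0.016 * 36.9^2 + 0.192 * 289 - 44
CN = 21.78576 + 55.488 - 44 = 33.27376

33.27376


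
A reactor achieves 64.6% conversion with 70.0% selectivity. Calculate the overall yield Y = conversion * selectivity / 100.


Overall yield = conversion (%) * selectivity (%) / 100
Conversion = 64.6%, Selectivity = 70.0%
Y = 64.6 * 70.0 / 100
= 45.22 %

45.22 %


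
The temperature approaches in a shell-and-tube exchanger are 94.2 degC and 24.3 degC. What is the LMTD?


LMTD = (dT1 - dT2) / ln(dT1/dT2)
= (94.2 - 24.3) / ln(94.2 / 24.3) = 69.9 / 1.35494 = 51.59

51.59 degC


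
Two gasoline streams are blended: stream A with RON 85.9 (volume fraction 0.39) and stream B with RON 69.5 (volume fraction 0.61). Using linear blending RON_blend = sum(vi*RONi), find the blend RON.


Linear blending: RON_blend = sum(vi * RONi)
Contribution 1: 0.39 * 85.9 = 33.501
Contribution 2: 0.61 * 69.5 = 42.395
RON_blend = 33.501 + 42.395 = 75.896

75.896


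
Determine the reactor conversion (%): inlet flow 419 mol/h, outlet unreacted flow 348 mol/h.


X = (F_in - F_out) / F_in * 100
Moles reacted = 419 - 348 = 71
X = 71 / 419 * 100
= 0.1695 * 100
= 16.95 %

16.95 %


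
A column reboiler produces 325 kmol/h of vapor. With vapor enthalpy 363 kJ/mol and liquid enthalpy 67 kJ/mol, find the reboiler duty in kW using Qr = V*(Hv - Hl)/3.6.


Qr = 325 * (363 - 67) / 3.6 = 325 * 296 / 3.6 = 26720

26720 kW


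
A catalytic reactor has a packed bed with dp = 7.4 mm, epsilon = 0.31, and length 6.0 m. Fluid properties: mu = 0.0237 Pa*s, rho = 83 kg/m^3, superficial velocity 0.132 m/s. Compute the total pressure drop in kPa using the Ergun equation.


dp = 7.4 mm = 0.0074 m
Viscous term = 150*0.0237*0.132*(1-0.31)^2 / (0.0074^2*0.31^3) = 136950
Inertial term = 1.75*83*0.132^2*(1-0.31) / (0.0074*0.31^3) = 7921.3
dP/L = 136950 + 7921.3 = 144871 Pa/m
dP = 144871 * 6.0 / 1000 = 869.2 kPa

869.2 kPa


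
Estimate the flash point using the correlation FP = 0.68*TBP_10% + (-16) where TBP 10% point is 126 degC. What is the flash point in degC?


FP = 0.68 * 126 + (-16) = 69.68

69.68 degC


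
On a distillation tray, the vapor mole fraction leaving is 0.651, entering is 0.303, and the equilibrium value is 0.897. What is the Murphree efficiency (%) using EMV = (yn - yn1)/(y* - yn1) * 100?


Murphree vapor efficiency: EMV = (y_n - y_(n-1)) / (y*_n - y_(n-1)) * 100
EMV = (0.651 - 0.303) / (0.897 - 0.303) * 100 = 0.348 / 0.594 * 100 = 58.59

58.59 %


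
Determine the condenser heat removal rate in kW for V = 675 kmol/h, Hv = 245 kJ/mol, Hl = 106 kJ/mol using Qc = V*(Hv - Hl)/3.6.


Qc = 675 * (245 - 106) / 3.6 = 675 * 139 / 3.6 = 26060

26060 kW


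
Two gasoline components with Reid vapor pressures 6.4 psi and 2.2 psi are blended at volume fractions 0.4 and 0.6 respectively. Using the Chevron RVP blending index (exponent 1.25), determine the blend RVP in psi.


Chevron index: RVP_blend = (sum xi*RVPi^1.25)^(1/1.25)
RVP^1.25 terms: 0.4 * 6.4^1.25 + 0.6 * 2.2^1.25 = 5.67939
RVP_blend = 5.67939^(1/1.25) = 4.013

4.013 psi


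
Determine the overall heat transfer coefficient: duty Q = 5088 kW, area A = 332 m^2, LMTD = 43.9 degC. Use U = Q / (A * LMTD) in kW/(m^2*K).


From Q = U*A*LMTD, U = Q / (A * LMTD)
U = 5088 / (332 * 43.9) = 5088 / 14574.8 = 0.3491

0.3491 kW/(m^2*K)


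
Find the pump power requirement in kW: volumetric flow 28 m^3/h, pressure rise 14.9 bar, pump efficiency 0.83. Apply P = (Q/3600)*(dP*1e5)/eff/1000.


Q = 28 / 3600 = 0.00777778 m^3/s
P = 0.00777778 * (14.9 * 1e5) / 0.83 / 1000 = 13.96

13.96 kW


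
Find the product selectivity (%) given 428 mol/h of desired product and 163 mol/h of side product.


Selectivity = desired / (desired + undesired) * 100
Total products = 428 + 163 = 591 mol/h
S = 428 / 591 * 100
= 0.7242 * 100
= 72.42 %

72.42 %


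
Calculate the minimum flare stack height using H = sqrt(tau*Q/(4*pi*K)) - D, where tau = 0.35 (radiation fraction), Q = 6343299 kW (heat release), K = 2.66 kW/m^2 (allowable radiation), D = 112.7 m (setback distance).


tau*Q/(4*pi*K) = 0.35 * 6343299 / (4 * pi * 2.66) = 66418.9
sqrt(66418.9) = 257.719
H = 257.719 - 112.7 = 145.0

145.0 m


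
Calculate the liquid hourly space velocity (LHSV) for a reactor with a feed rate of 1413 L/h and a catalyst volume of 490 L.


LHSV = volumetric feed rate / catalyst volume
= 1413 L/h / 490 L
= 2.884 h^-1

2.884 h^-1


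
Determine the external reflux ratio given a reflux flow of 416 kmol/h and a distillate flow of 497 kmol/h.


Reflux ratio definition: R = L / D (liquid returned / distillate withdrawn)
L = 416 kmol/h, D = 497 kmol/h
R = 416 / 497 = 0.8370

0.8370


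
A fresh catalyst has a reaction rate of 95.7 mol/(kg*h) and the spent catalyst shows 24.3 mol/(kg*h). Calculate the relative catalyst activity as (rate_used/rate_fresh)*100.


Activity (%) = (rate_used / rate_fresh) * 100
rate_used = 24.3, rate_fresh = 95.7
= (24.3 / 95.7) * 100
= 0.2539 * 100 = 25.39

25.39 %


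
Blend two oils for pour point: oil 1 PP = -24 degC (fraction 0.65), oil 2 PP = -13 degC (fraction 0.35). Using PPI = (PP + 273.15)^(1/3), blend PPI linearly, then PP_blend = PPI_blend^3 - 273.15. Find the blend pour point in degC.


PPI_1 = (-24 + 273.15)^(1/3) = 6.292458
PPI_2 = (-13 + 273.15)^(1/3) = 6.383731
PPI_blend = 0.65 * 6.292458 + 0.35 * 6.383731 = 6.324404
PP_blend = 6.324404^3 - 273.15 = 252.9641 - 273.15 = -20.19

-20.19 degC


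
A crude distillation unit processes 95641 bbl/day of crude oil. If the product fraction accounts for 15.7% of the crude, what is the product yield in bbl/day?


Crude throughput = 95641 bbl/day
Fraction yield = 15.7%
yield = throughput * fraction / 100
yield = 95641 * 15.7 / 100 = 15015.637

15015.637 bbl/day


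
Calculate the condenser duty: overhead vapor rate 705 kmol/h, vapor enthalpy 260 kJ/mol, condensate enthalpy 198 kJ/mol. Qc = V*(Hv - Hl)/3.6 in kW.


Qc = 705 * (260 - 198) / 3.6 = 705 * 62 / 3.6 = 12140

12140 kW


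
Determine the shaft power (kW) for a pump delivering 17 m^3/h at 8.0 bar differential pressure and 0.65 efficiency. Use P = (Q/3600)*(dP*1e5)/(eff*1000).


Q = 17 / 3600 = 0.00472222 m^3/s
P = 0.00472222 * (8.0 * 1e5) / 0.65 / 1000 = 5.812

5.812 kW


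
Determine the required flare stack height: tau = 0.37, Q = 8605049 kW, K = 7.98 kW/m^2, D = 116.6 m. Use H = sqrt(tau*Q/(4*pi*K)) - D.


tau*Q/(4*pi*K) = 0.37 * 8605049 / (4 * pi * 7.98) = 31749.9
sqrt(31749.9) = 178.185
H = 178.185 - 116.6 = 61.59

61.59 m


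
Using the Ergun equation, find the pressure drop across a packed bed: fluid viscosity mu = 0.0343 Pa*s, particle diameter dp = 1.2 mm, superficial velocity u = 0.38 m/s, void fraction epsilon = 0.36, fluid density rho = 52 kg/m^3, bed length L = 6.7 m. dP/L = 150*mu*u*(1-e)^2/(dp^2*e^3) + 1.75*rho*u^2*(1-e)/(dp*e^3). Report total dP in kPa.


dp = 1.2 mm = 0.0012 m
Viscous term = 150*0.0343*0.38*(1-0.36)^2 / (0.0012^2*0.36^3) = 11919500
Inertial term = 1.75*52*0.38^2*(1-0.36) / (0.0012*0.36^3) = 150210
dP/L = 11919500 + 150210 = 12069700 Pa/m
dP = 12069700 * 6.7 / 1000 = 80870 kPa

80870 kPa


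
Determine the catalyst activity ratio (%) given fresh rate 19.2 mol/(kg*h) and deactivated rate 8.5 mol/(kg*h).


Activity (%) = (rate_used / rate_fresh) * 100
rate_used = 8.5, rate_fresh = 19.2
= (8.5 / 19.2) * 100
= 0.4427 * 100 = 44.27

44.27 %


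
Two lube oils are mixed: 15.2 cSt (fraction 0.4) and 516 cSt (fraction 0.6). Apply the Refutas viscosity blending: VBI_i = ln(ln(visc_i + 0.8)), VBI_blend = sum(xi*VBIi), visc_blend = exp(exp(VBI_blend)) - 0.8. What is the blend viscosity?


Refutas method: VBN_i = 14.534*ln(ln(visc_i + 0.8)) + 10.975, blended linearly by mass fraction; since VBN is linear in VBI_i = ln(ln(visc_i + 0.8)) and the fractions sum to 1, blend VBI directly: visc = exp(exp(VBI_blend)) - 0.8
VBI_1 = ln(ln(15.2 + 0.8)) = 1.01978
VBI_2 = ln(ln(516 + 0.8)) = 1.83221
VBI_blend = 0.4 * 1.01978 + 0.6 * 1.83221 = 1.50724
visc_blend = exp(exp(1.50724)) - 0.8 = 90.51

90.51 cSt


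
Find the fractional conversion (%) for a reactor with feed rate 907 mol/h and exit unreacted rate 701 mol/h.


X = (F_in - F_out) / F_in * 100
Moles reacted = 907 - 701 = 206
X = 206 / 907 * 100
= 0.2271 * 100
= 22.71 %

22.71 %


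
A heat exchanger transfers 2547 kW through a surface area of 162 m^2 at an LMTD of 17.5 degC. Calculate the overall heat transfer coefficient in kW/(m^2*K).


From Q = U*A*LMTD, U = Q / (A * LMTD)
U = 2547 / (162 * 17.5) = 2547 / 2835 = 0.8984

0.8984 kW/(m^2*K)


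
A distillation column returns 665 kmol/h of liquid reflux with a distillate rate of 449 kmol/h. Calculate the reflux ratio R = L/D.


Reflux ratio definition: R = L / D (liquid returned / distillate withdrawn)
L = 665 kmol/h, D = 449 kmol/h
R = 665 / 449 = 1.481

1.481


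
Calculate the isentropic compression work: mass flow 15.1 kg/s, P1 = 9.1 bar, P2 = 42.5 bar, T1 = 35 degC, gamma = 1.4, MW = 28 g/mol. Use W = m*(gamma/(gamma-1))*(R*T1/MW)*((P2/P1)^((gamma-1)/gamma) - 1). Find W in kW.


Isentropic work: W = m*(gamma/(gamma-1))*(R*T1/MW)*((P2/P1)^((gamma-1)/gamma) - 1)
T1 = 35 + 273.15 = 308.15 K
Pressure ratio = 42.5 / 9.1 = 4.67033
Exponent = (1.4 - 1)/1.4 = 0.285714
(P2/P1)^exp - 1 = 4.67033^0.285714 - 1 = 0.553252
W = 15.1 * 1.4 / 0.4 * 8.314 * 308.15 / 28 * 0.553252 = 2675

2675 kW


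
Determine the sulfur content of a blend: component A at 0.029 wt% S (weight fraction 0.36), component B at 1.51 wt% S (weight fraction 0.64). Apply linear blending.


Linear sulfur blending: S_blend = x1*S1 + x2*S2
Contribution 1: 0.36 * 0.029 = 0.01044 wt%
Contribution 2: 0.64 * 1.51 = 0.9664 wt%
S_blend = 0.01044 + 0.9664 = 0.97684

0.97684 wt%


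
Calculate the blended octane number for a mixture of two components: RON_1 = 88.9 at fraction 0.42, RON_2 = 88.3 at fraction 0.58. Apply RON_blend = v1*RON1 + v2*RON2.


Linear blending: RON_blend = sum(vi * RONi)
Contribution 1: 0.42 * 88.9 = 37.338
Contribution 2: 0.58 * 88.3 = 51.214
RON_blend = 37.338 + 51.214 = 88.552

88.552


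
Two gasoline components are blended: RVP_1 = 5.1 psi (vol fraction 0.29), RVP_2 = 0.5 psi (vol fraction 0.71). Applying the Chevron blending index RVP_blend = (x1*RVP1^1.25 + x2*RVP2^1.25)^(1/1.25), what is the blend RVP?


Chevron index: RVP_blend = (sum xi*RVPi^1.25)^(1/1.25)
RVP^1.25 terms: 0.29 * 5.1^1.25 + 0.71 * 0.5^1.25 = 2.52112
RVP_blend = 2.52112^(1/1.25) = 2.095

2.095 psi


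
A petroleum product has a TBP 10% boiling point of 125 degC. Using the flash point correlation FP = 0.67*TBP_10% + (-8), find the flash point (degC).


FP = 0.67 * 125 + (-8) = 75.75

75.75 degC


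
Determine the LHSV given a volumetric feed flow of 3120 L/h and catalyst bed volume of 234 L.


LHSV = volumetric feed rate / catalyst volume
= 3120 L/h / 234 L
= 13.33 h^-1

13.33 h^-1


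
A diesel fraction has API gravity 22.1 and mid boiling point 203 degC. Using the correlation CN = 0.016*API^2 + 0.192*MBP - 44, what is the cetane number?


CN = 0.016 * 22.1^2 + 0.192 * 203 - 44
CN = 7.81456 + 38.976 - 44 = 2.79056

2.79056


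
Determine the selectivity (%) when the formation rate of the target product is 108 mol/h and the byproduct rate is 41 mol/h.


Selectivity = desired / (desired + undesired) * 100
Total products = 108 + 41 = 149 mol/h
S = 108 / 149 * 100
= 0.7248 * 100
= 72.48 %

72.48 %


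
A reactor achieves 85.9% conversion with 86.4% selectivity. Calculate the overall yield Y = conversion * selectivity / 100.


Overall yield = conversion (%) * selectivity (%) / 100
Conversion = 85.9%, Selectivity = 86.4%
Y = 85.9 * 86.4 / 100
= 74.2176 %

74.2176 %


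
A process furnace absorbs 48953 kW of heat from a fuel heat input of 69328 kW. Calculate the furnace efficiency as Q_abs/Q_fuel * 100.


Furnace efficiency = Q_absorbed / Q_fuel * 100
= 48953 / 69328 * 100 = 70.61

70.61 %


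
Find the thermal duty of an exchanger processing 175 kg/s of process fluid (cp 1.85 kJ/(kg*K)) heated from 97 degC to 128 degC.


Q = m_dot * cp * delta_T
delta_T = 128 - 97 = 31 K
Q = 175 * 1.85 * 31
= 323.75 * 31
= 10036.25 kW

10036.25 kW


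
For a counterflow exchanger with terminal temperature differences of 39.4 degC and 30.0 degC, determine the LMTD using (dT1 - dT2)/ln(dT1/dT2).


LMTD = (dT1 - dT2) / ln(dT1/dT2)
= (39.4 - 30.0) / ln(39.4 / 30.0) = 9.4 / 0.272568 = 34.49

34.49 degC


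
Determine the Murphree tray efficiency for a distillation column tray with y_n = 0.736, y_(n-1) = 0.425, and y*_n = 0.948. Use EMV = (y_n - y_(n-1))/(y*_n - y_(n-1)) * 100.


Murphree vapor efficiency: EMV = (y_n - y_(n-1)) / (y*_n - y_(n-1)) * 100
EMV = (0.736 - 0.425) / (0.948 - 0.425) * 100 = 0.311 / 0.523 * 100 = 59.46

59.46 %


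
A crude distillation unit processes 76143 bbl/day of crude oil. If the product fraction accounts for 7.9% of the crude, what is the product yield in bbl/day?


Crude throughput = 76143 bbl/day
Fraction yield = 7.9%
yield = throughput * fraction / 100
yield = 76143 * 7.9 / 100 = 6015.297

6015.297 bbl/day


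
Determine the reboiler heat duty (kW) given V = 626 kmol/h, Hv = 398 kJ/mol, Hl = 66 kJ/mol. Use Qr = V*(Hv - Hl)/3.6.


Qr = 626 * (398 - 66) / 3.6 = 626 * 332 / 3.6 = 57730

57730 kW


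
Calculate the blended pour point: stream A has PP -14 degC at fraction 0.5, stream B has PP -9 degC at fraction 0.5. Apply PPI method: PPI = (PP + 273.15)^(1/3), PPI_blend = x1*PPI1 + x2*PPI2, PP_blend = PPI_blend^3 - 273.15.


PPI_1 = (-14 + 273.15)^(1/3) = 6.375541
PPI_2 = (-9 + 273.15)^(1/3) = 6.416283
PPI_blend = 0.5 * 6.375541 + 0.5 * 6.416283 = 6.395912
PP_blend = 6.395912^3 - 273.15 = 261.642 - 273.15 = -11.51

-11.51 degC


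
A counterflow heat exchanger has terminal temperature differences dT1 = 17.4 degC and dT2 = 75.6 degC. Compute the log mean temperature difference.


LMTD = (dT1 - dT2) / ln(dT1/dT2)
= (17.4 - 75.6) / ln(17.4 / 75.6) = -58.2 / -1.46899 = 39.62

39.62 degC


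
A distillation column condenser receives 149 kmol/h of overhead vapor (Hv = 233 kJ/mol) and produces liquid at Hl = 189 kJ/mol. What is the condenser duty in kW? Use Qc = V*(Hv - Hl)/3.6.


Qc = 149 * (233 - 189) / 3.6 = 149 * 44 / 3.6 = 1821

1821 kW
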